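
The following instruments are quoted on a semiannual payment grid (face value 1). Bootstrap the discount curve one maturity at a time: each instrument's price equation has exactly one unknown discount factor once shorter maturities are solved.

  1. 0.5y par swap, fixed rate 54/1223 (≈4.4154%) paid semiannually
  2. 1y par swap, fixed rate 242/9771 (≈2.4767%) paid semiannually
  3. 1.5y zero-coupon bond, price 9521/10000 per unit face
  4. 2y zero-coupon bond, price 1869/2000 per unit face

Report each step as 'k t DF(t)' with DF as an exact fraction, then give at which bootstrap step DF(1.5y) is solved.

1 1/2 1223/1250
2 1 4879/5000
3 3/2 9521/10000
4 2 1869/2000
DF(1.5y) is solved at step 3

step 1 [0.5y] swap r/2=27/1223: DF=(1 − 27/1223·(0))/(1+27/1223) = 1223/1250 ≈ 0.978400
step 2 [1y] swap r/2=121/9771: DF=(1 − 121/9771·(0.978400))/(1+121/9771) = 4879/5000 ≈ 0.975800
step 3 [1.5y] zero: DF = P = 9521/10000 ≈ 0.952100
step 4 [2y] zero: DF = P = 1869/2000 ≈ 0.934500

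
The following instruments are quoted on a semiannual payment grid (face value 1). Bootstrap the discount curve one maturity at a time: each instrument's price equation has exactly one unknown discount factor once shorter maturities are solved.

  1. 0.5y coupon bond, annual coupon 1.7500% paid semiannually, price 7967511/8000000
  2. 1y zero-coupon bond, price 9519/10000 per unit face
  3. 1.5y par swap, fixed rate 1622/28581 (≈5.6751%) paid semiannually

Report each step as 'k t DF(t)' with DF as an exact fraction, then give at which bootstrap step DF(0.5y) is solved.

1 1/2 9873/10000
2 1 9519/10000
3 3/2 9189/10000
DF(0.5y) is solved at step 1

step 1 [0.5y] bond c/2=7/800: DF=(7967511/8000000 − 7/800·(0))/(1+7/800) = 9873/10000 ≈ 0.987300
step 2 [1y] zero: DF = P = 9519/10000 ≈ 0.951900
step 3 [1.5y] swap r/2=811/28581: DF=(1 − 811/28581·(0.987300+0.951900))/(1+811/28581) = 9189/10000 ≈ 0.918900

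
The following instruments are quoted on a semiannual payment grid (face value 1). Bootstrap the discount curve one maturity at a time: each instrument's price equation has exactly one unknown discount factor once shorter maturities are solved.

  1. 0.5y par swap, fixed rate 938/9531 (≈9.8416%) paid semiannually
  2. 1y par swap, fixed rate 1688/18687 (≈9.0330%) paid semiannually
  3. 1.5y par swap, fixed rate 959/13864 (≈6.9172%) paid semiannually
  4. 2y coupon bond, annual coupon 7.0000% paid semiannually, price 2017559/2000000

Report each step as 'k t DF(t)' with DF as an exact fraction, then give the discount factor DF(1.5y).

step 1 [0.5y] swap r/2=469/9531: DF=(1 − 469/9531·(0))/(1+469/9531) = 9531/10000 ≈ 0.953100
step 2 [1y] swap r/2=844/18687: DF=(1 − 844/18687·(0.953100))/(1+844/18687) = 2289/2500 ≈ 0.915600
step 3 [1.5y] swap r/2=959/27728: DF=(1 − 959/27728·(0.953100+0.915600))/(1+959/27728) = 9041/10000 ≈ 0.904100
step 4 [2y] bond c/2=7/200: DF=(2017559/2000000 − 7/200·(0.953100+0.915600+0.904100))/(1+7/200) = 8809/10000 ≈ 0.880900

1 1/2 9531/10000
2 1 2289/2500
3 3/2 9041/10000
4 2 8809/10000
DF(1.5y) = 9041/10000 ≈ 0.904100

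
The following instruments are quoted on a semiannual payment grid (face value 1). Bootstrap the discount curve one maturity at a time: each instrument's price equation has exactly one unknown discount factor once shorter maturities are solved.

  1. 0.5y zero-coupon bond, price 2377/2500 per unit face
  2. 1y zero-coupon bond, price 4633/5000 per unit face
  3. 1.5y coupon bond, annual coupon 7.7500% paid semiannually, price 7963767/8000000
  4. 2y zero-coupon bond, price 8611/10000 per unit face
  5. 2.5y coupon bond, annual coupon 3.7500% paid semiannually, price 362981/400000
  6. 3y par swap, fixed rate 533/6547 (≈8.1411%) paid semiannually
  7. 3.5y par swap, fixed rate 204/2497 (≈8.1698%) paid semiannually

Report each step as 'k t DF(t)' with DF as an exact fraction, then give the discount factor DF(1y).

1 1/2 2377/2500
2 1 4633/5000
3 3/2 8883/10000
4 2 8611/10000
5 5/2 103/125
6 3 1967/2500
7 7/2 472/625
DF(1y) = 4633/5000 ≈ 0.926600

step 1 [0.5y] zero: DF = P = 2377/2500 ≈ 0.950800
step 2 [1y] zero: DF = P = 4633/5000 ≈ 0.926600
step 3 [1.5y] bond c/2=31/800: DF=(7963767/8000000 − 31/800·(0.950800+0.926600))/(1+31/800) = 8883/10000 ≈ 0.888300
step 4 [2y] zero: DF = P = 8611/10000 ≈ 0.861100
step 5 [2.5y] bond c/2=3/160: DF=(362981/400000 − 3/160·(0.950800+0.926600+0.888300+0.861100))/(1+3/160) = 103/125 ≈ 0.824000
step 6 [3y] swap r/2=533/13094: DF=(1 − 533/13094·(0.950800+0.926600+0.888300+0.861100+0.824000))/(1+533/13094) = 1967/2500 ≈ 0.786800
step 7 [3.5y] swap r/2=102/2497: DF=(1 − 102/2497·(0.950800+0.926600+0.888300+0.861100+0.824000+0.786800))/(1+102/2497) = 472/625 ≈ 0.755200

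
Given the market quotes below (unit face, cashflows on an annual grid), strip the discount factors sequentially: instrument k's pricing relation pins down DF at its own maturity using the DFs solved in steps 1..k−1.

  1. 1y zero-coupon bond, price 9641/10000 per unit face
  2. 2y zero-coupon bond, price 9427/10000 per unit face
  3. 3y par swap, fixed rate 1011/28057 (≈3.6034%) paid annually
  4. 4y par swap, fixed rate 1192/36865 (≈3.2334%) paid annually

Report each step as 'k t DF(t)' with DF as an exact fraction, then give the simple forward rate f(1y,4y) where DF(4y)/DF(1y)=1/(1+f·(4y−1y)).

1 1 9641/10000
2 2 9427/10000
3 3 8989/10000
4 4 1101/1250
f(1y,4y) = ((9641/10000)/(1101/1250) − 1)/(3) = 833/26424 ≈ 3.1524%

step 1 [1y] zero: DF = P = 9641/10000 ≈ 0.964100
step 2 [2y] zero: DF = P = 9427/10000 ≈ 0.942700
step 3 [3y] swap r/1=1011/28057: DF=(1 − 1011/28057·(0.964100+0.942700))/(1+1011/28057) = 8989/10000 ≈ 0.898900
step 4 [4y] swap r/1=1192/36865: DF=(1 − 1192/36865·(0.964100+0.942700+0.898900))/(1+1192/36865) = 1101/1250 ≈ 0.880800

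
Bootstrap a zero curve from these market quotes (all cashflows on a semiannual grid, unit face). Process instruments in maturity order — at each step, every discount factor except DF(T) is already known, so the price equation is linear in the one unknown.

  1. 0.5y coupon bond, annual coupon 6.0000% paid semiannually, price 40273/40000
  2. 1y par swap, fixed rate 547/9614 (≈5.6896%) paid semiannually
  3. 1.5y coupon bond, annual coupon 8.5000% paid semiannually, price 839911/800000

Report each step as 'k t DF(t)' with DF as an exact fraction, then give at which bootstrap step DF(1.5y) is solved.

step 1 [0.5y] bond c/2=3/100: DF=(40273/40000 − 3/100·(0))/(1+3/100) = 391/400 ≈ 0.977500
step 2 [1y] swap r/2=547/19228: DF=(1 − 547/19228·(0.977500))/(1+547/19228) = 9453/10000 ≈ 0.945300
step 3 [1.5y] bond c/2=17/400: DF=(839911/800000 − 17/400·(0.977500+0.945300))/(1+17/400) = 9287/10000 ≈ 0.928700

1 1/2 391/400
2 1 9453/10000
3 3/2 9287/10000
DF(1.5y) is solved at step 3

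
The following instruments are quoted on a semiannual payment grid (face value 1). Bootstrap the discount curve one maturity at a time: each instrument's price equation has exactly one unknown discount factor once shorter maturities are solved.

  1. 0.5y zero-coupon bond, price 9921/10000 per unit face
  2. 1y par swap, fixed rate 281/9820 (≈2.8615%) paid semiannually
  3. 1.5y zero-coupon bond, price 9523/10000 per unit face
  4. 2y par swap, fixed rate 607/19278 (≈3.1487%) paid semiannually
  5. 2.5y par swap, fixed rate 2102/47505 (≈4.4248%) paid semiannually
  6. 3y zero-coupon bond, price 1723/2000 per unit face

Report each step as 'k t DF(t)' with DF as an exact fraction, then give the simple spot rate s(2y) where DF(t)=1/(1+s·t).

1 1/2 9921/10000
2 1 9719/10000
3 3/2 9523/10000
4 2 9393/10000
5 5/2 8949/10000
6 3 1723/2000
s(2y) = (1/(9393/10000) − 1)/(2) = 607/18786 ≈ 3.2311%

step 1 [0.5y] zero: DF = P = 9921/10000 ≈ 0.992100
step 2 [1y] swap r/2=281/19640: DF=(1 − 281/19640·(0.992100))/(1+281/19640) = 9719/10000 ≈ 0.971900
step 3 [1.5y] zero: DF = P = 9523/10000 ≈ 0.952300
step 4 [2y] swap r/2=607/38556: DF=(1 − 607/38556·(0.992100+0.971900+0.952300))/(1+607/38556) = 9393/10000 ≈ 0.939300
step 5 [2.5y] swap r/2=1051/47505: DF=(1 − 1051/47505·(0.992100+0.971900+0.952300+0.939300))/(1+1051/47505) = 8949/10000 ≈ 0.894900
step 6 [3y] zero: DF = P = 1723/2000 ≈ 0.861500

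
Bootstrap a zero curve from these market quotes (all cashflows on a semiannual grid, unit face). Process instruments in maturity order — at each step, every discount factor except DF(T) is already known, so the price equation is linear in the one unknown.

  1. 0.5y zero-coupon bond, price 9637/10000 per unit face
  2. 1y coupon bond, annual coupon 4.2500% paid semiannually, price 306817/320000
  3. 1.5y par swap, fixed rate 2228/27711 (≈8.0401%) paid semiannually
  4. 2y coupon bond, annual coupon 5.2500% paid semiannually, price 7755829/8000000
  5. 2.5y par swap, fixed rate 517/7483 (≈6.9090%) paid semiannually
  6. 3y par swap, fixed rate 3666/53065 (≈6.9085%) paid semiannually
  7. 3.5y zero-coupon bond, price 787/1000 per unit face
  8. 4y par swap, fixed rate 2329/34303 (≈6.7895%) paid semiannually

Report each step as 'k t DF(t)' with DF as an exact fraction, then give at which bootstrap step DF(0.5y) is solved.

step 1 [0.5y] zero: DF = P = 9637/10000 ≈ 0.963700
step 2 [1y] bond c/2=17/800: DF=(306817/320000 − 17/800·(0.963700))/(1+17/800) = 2297/2500 ≈ 0.918800
step 3 [1.5y] swap r/2=1114/27711: DF=(1 − 1114/27711·(0.963700+0.918800))/(1+1114/27711) = 4443/5000 ≈ 0.888600
step 4 [2y] bond c/2=21/800: DF=(7755829/8000000 − 21/800·(0.963700+0.918800+0.888600))/(1+21/800) = 4369/5000 ≈ 0.873800
step 5 [2.5y] swap r/2=517/14966: DF=(1 − 517/14966·(0.963700+0.918800+0.888600+0.873800))/(1+517/14966) = 8449/10000 ≈ 0.844900
step 6 [3y] swap r/2=1833/53065: DF=(1 − 1833/53065·(0.963700+0.918800+0.888600+0.873800+0.844900))/(1+1833/53065) = 8167/10000 ≈ 0.816700
step 7 [3.5y] zero: DF = P = 787/1000 ≈ 0.787000
step 8 [4y] swap r/2=2329/68606: DF=(1 − 2329/68606·(0.963700+0.918800+0.888600+0.873800+0.844900+0.816700+0.787000))/(1+2329/68606) = 7671/10000 ≈ 0.767100

1 1/2 9637/10000
2 1 2297/2500
3 3/2 4443/5000
4 2 4369/5000
5 5/2 8449/10000
6 3 8167/10000
7 7/2 787/1000
8 4 7671/10000
DF(0.5y) is solved at step 1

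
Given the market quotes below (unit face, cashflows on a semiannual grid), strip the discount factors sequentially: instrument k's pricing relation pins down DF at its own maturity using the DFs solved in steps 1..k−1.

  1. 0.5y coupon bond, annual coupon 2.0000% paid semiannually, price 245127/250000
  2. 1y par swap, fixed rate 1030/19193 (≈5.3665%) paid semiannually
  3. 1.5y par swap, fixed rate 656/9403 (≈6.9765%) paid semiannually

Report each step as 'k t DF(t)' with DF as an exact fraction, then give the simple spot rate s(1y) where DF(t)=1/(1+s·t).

1 1/2 2427/2500
2 1 1897/2000
3 3/2 1127/1250
s(1y) = (1/(1897/2000) − 1)/(1) = 103/1897 ≈ 5.4296%

step 1 [0.5y] bond c/2=1/100: DF=(245127/250000 − 1/100·(0))/(1+1/100) = 2427/2500 ≈ 0.970800
step 2 [1y] swap r/2=515/19193: DF=(1 − 515/19193·(0.970800))/(1+515/19193) = 1897/2000 ≈ 0.948500
step 3 [1.5y] swap r/2=328/9403: DF=(1 − 328/9403·(0.970800+0.948500))/(1+328/9403) = 1127/1250 ≈ 0.901600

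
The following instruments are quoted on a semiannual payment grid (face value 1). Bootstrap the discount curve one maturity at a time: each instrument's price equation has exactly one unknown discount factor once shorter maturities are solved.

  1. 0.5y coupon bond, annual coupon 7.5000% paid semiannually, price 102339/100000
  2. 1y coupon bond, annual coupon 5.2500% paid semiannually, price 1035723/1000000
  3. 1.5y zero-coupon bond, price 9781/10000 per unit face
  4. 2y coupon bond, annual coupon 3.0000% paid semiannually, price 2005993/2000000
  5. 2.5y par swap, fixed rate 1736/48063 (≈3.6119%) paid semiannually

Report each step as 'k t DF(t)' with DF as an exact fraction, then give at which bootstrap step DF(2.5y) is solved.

step 1 [0.5y] bond c/2=3/80: DF=(102339/100000 − 3/80·(0))/(1+3/80) = 1233/1250 ≈ 0.986400
step 2 [1y] bond c/2=21/800: DF=(1035723/1000000 − 21/800·(0.986400))/(1+21/800) = 123/125 ≈ 0.984000
step 3 [1.5y] zero: DF = P = 9781/10000 ≈ 0.978100
step 4 [2y] bond c/2=3/200: DF=(2005993/2000000 − 3/200·(0.986400+0.984000+0.978100))/(1+3/200) = 4723/5000 ≈ 0.944600
step 5 [2.5y] swap r/2=868/48063: DF=(1 − 868/48063·(0.986400+0.984000+0.978100+0.944600))/(1+868/48063) = 2283/2500 ≈ 0.913200

1 1/2 1233/1250
2 1 123/125
3 3/2 9781/10000
4 2 4723/5000
5 5/2 2283/2500
DF(2.5y) is solved at step 5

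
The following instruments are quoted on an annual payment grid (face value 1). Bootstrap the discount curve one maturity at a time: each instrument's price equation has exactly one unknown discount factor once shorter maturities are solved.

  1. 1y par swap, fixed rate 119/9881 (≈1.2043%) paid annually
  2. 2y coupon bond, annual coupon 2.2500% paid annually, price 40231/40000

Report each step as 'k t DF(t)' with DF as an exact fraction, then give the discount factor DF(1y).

step 1 [1y] swap r/1=119/9881: DF=(1 − 119/9881·(0))/(1+119/9881) = 9881/10000 ≈ 0.988100
step 2 [2y] bond c/1=9/400: DF=(40231/40000 − 9/400·(0.988100))/(1+9/400) = 9619/10000 ≈ 0.961900

1 1 9881/10000
2 2 9619/10000
DF(1y) = 9881/10000 ≈ 0.988100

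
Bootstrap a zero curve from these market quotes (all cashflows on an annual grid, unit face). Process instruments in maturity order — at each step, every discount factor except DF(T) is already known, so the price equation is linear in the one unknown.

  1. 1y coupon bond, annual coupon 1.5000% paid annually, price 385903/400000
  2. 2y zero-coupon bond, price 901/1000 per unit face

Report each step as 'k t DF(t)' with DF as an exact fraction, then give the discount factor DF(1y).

step 1 [1y] bond c/1=3/200: DF=(385903/400000 − 3/200·(0))/(1+3/200) = 1901/2000 ≈ 0.950500
step 2 [2y] zero: DF = P = 901/1000 ≈ 0.901000

1 1 1901/2000
2 2 901/1000
DF(1y) = 1901/2000 ≈ 0.950500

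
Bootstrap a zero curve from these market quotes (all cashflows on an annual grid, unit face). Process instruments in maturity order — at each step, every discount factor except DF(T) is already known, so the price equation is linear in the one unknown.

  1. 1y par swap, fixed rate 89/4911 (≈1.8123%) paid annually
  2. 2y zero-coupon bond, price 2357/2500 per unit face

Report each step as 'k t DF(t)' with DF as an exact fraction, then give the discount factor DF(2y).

1 1 4911/5000
2 2 2357/2500
DF(2y) = 2357/2500 ≈ 0.942800

step 1 [1y] swap r/1=89/4911: DF=(1 − 89/4911·(0))/(1+89/4911) = 4911/5000 ≈ 0.982200
step 2 [2y] zero: DF = P = 2357/2500 ≈ 0.942800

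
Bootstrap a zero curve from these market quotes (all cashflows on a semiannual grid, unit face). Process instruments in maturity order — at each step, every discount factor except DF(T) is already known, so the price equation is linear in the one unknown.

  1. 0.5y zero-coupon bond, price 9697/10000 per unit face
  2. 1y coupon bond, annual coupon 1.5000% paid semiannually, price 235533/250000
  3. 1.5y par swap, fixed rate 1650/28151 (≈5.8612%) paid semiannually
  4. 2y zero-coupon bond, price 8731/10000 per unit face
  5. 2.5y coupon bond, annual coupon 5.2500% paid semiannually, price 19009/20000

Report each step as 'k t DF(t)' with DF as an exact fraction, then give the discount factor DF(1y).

1 1/2 9697/10000
2 1 9279/10000
3 3/2 367/400
4 2 8731/10000
5 5/2 4159/5000
DF(1y) = 9279/10000 ≈ 0.927900

step 1 [0.5y] zero: DF = P = 9697/10000 ≈ 0.969700
step 2 [1y] bond c/2=3/400: DF=(235533/250000 − 3/400·(0.969700))/(1+3/400) = 9279/10000 ≈ 0.927900
step 3 [1.5y] swap r/2=825/28151: DF=(1 − 825/28151·(0.969700+0.927900))/(1+825/28151) = 367/400 ≈ 0.917500
step 4 [2y] zero: DF = P = 8731/10000 ≈ 0.873100
step 5 [2.5y] bond c/2=21/800: DF=(19009/20000 − 21/800·(0.969700+0.927900+0.917500+0.873100))/(1+21/800) = 4159/5000 ≈ 0.831800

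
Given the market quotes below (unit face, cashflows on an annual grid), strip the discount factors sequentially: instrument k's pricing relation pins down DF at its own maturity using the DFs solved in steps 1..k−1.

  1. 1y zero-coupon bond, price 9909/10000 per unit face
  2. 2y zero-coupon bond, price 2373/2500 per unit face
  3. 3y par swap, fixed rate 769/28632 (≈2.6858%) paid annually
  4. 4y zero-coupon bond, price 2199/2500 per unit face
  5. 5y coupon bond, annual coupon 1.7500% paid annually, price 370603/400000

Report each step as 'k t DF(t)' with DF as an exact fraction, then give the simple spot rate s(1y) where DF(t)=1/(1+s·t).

step 1 [1y] zero: DF = P = 9909/10000 ≈ 0.990900
step 2 [2y] zero: DF = P = 2373/2500 ≈ 0.949200
step 3 [3y] swap r/1=769/28632: DF=(1 − 769/28632·(0.990900+0.949200))/(1+769/28632) = 9231/10000 ≈ 0.923100
step 4 [4y] zero: DF = P = 2199/2500 ≈ 0.879600
step 5 [5y] bond c/1=7/400: DF=(370603/400000 − 7/400·(0.990900+0.949200+0.923100+0.879600))/(1+7/400) = 4231/5000 ≈ 0.846200

1 1 9909/10000
2 2 2373/2500
3 3 9231/10000
4 4 2199/2500
5 5 4231/5000
s(1y) = (1/(9909/10000) − 1)/(1) = 91/9909 ≈ 0.9184%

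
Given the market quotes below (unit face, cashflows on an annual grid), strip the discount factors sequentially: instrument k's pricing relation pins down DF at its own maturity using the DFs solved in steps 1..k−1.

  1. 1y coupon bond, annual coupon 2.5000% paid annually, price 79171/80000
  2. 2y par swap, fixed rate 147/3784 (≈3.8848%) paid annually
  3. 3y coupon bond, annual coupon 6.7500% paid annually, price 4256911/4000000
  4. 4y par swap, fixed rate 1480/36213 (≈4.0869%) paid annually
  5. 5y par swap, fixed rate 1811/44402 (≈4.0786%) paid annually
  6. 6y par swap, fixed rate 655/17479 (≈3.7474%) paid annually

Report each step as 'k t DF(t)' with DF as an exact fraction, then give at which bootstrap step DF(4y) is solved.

step 1 [1y] bond c/1=1/40: DF=(79171/80000 − 1/40·(0))/(1+1/40) = 1931/2000 ≈ 0.965500
step 2 [2y] swap r/1=147/3784: DF=(1 − 147/3784·(0.965500))/(1+147/3784) = 1853/2000 ≈ 0.926500
step 3 [3y] bond c/1=27/400: DF=(4256911/4000000 − 27/400·(0.965500+0.926500))/(1+27/400) = 8773/10000 ≈ 0.877300
step 4 [4y] swap r/1=1480/36213: DF=(1 − 1480/36213·(0.965500+0.926500+0.877300))/(1+1480/36213) = 213/250 ≈ 0.852000
step 5 [5y] swap r/1=1811/44402: DF=(1 − 1811/44402·(0.965500+0.926500+0.877300+0.852000))/(1+1811/44402) = 8189/10000 ≈ 0.818900
step 6 [6y] swap r/1=655/17479: DF=(1 − 655/17479·(0.965500+0.926500+0.877300+0.852000+0.818900))/(1+655/17479) = 1607/2000 ≈ 0.803500

1 1 1931/2000
2 2 1853/2000
3 3 8773/10000
4 4 213/250
5 5 8189/10000
6 6 1607/2000
DF(4y) is solved at step 4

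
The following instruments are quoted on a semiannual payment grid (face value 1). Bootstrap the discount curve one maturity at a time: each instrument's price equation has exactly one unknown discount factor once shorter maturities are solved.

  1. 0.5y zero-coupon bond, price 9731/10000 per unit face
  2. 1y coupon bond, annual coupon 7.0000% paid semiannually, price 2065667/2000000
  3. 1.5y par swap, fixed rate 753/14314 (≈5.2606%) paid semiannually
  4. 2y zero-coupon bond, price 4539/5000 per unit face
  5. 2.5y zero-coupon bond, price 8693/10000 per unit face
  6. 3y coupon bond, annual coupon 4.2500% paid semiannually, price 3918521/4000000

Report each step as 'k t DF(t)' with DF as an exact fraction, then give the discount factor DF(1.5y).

step 1 [0.5y] zero: DF = P = 9731/10000 ≈ 0.973100
step 2 [1y] bond c/2=7/200: DF=(2065667/2000000 − 7/200·(0.973100))/(1+7/200) = 193/200 ≈ 0.965000
step 3 [1.5y] swap r/2=753/28628: DF=(1 − 753/28628·(0.973100+0.965000))/(1+753/28628) = 9247/10000 ≈ 0.924700
step 4 [2y] zero: DF = P = 4539/5000 ≈ 0.907800
step 5 [2.5y] zero: DF = P = 8693/10000 ≈ 0.869300
step 6 [3y] bond c/2=17/800: DF=(3918521/4000000 − 17/800·(0.973100+0.965000+0.924700+0.907800+0.869300))/(1+17/800) = 8627/10000 ≈ 0.862700

1 1/2 9731/10000
2 1 193/200
3 3/2 9247/10000
4 2 4539/5000
5 5/2 8693/10000
6 3 8627/10000
DF(1.5y) = 9247/10000 ≈ 0.924700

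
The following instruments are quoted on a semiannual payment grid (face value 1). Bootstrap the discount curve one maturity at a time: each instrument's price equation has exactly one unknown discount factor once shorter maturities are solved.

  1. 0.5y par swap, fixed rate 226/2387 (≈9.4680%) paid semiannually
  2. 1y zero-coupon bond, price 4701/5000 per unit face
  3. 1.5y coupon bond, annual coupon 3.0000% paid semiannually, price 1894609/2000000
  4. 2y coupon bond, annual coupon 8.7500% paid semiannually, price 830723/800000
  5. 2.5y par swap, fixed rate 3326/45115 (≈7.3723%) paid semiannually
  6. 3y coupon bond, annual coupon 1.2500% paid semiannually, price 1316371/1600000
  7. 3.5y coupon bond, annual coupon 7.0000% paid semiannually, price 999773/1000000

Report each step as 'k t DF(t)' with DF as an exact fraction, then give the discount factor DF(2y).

1 1/2 2387/2500
2 1 4701/5000
3 3/2 9053/10000
4 2 351/400
5 5/2 8337/10000
6 3 987/1250
7 7/2 7867/10000
DF(2y) = 351/400 ≈ 0.877500

step 1 [0.5y] swap r/2=113/2387: DF=(1 − 113/2387·(0))/(1+113/2387) = 2387/2500 ≈ 0.954800
step 2 [1y] zero: DF = P = 4701/5000 ≈ 0.940200
step 3 [1.5y] bond c/2=3/200: DF=(1894609/2000000 − 3/200·(0.954800+0.940200))/(1+3/200) = 9053/10000 ≈ 0.905300
step 4 [2y] bond c/2=7/160: DF=(830723/800000 − 7/160·(0.954800+0.940200+0.905300))/(1+7/160) = 351/400 ≈ 0.877500
step 5 [2.5y] swap r/2=1663/45115: DF=(1 − 1663/45115·(0.954800+0.940200+0.905300+0.877500))/(1+1663/45115) = 8337/10000 ≈ 0.833700
step 6 [3y] bond c/2=1/160: DF=(1316371/1600000 − 1/160·(0.954800+0.940200+0.905300+0.877500+0.833700))/(1+1/160) = 987/1250 ≈ 0.789600
step 7 [3.5y] bond c/2=7/200: DF=(999773/1000000 − 7/200·(0.954800+0.940200+0.905300+0.877500+0.833700+0.789600))/(1+7/200) = 7867/10000 ≈ 0.786700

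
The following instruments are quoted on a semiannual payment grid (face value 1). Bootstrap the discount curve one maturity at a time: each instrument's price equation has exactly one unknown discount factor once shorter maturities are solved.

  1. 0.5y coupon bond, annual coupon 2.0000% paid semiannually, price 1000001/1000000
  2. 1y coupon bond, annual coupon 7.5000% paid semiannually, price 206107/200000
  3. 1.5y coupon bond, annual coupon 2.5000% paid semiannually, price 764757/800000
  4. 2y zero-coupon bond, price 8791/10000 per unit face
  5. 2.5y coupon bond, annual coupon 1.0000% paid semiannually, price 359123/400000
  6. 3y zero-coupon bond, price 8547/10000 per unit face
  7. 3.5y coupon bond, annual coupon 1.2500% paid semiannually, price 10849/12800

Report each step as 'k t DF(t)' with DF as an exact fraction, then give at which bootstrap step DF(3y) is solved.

1 1/2 9901/10000
2 1 383/400
3 3/2 9201/10000
4 2 8791/10000
5 5/2 8747/10000
6 3 8547/10000
7 7/2 8083/10000
DF(3y) is solved at step 6

step 1 [0.5y] bond c/2=1/100: DF=(1000001/1000000 − 1/100·(0))/(1+1/100) = 9901/10000 ≈ 0.990100
step 2 [1y] bond c/2=3/80: DF=(206107/200000 − 3/80·(0.990100))/(1+3/80) = 383/400 ≈ 0.957500
step 3 [1.5y] bond c/2=1/80: DF=(764757/800000 − 1/80·(0.990100+0.957500))/(1+1/80) = 9201/10000 ≈ 0.920100
step 4 [2y] zero: DF = P = 8791/10000 ≈ 0.879100
step 5 [2.5y] bond c/2=1/200: DF=(359123/400000 − 1/200·(0.990100+0.957500+0.920100+0.879100))/(1+1/200) = 8747/10000 ≈ 0.874700
step 6 [3y] zero: DF = P = 8547/10000 ≈ 0.854700
step 7 [3.5y] bond c/2=1/160: DF=(10849/12800 − 1/160·(0.990100+0.957500+0.920100+0.879100+0.874700+0.854700))/(1+1/160) = 8083/10000 ≈ 0.808300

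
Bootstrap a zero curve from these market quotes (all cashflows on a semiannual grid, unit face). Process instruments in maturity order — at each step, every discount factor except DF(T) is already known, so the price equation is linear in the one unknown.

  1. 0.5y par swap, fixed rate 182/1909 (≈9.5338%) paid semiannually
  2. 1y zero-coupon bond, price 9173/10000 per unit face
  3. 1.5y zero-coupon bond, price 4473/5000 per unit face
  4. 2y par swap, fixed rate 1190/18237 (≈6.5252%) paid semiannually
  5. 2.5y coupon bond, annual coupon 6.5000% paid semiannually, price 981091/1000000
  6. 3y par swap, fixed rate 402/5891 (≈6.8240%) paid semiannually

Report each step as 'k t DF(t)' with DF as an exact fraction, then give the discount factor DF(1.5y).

step 1 [0.5y] swap r/2=91/1909: DF=(1 − 91/1909·(0))/(1+91/1909) = 1909/2000 ≈ 0.954500
step 2 [1y] zero: DF = P = 9173/10000 ≈ 0.917300
step 3 [1.5y] zero: DF = P = 4473/5000 ≈ 0.894600
step 4 [2y] swap r/2=595/18237: DF=(1 − 595/18237·(0.954500+0.917300+0.894600))/(1+595/18237) = 881/1000 ≈ 0.881000
step 5 [2.5y] bond c/2=13/400: DF=(981091/1000000 − 13/400·(0.954500+0.917300+0.894600+0.881000))/(1+13/400) = 4177/5000 ≈ 0.835400
step 6 [3y] swap r/2=201/5891: DF=(1 − 201/5891·(0.954500+0.917300+0.894600+0.881000+0.835400))/(1+201/5891) = 8191/10000 ≈ 0.819100

1 1/2 1909/2000
2 1 9173/10000
3 3/2 4473/5000
4 2 881/1000
5 5/2 4177/5000
6 3 8191/10000
DF(1.5y) = 4473/5000 ≈ 0.894600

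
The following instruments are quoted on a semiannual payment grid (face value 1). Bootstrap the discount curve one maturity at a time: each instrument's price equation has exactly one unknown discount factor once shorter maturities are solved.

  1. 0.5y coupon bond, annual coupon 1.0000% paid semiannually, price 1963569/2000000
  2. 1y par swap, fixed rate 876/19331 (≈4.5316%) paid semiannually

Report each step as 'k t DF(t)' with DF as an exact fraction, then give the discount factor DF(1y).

1 1/2 9769/10000
2 1 4781/5000
DF(1y) = 4781/5000 ≈ 0.956200

step 1 [0.5y] bond c/2=1/200: DF=(1963569/2000000 − 1/200·(0))/(1+1/200) = 9769/10000 ≈ 0.976900
step 2 [1y] swap r/2=438/19331: DF=(1 − 438/19331·(0.976900))/(1+438/19331) = 4781/5000 ≈ 0.956200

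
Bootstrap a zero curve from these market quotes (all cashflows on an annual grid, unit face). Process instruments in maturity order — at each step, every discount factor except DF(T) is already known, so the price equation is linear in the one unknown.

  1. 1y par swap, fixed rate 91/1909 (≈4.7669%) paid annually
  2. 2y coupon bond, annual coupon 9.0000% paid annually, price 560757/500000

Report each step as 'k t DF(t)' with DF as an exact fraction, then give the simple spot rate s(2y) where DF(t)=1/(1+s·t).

1 1 1909/2000
2 2 9501/10000
s(2y) = (1/(9501/10000) − 1)/(2) = 499/19002 ≈ 2.6260%

step 1 [1y] swap r/1=91/1909: DF=(1 − 91/1909·(0))/(1+91/1909) = 1909/2000 ≈ 0.954500
step 2 [2y] bond c/1=9/100: DF=(560757/500000 − 9/100·(0.954500))/(1+9/100) = 9501/10000 ≈ 0.950100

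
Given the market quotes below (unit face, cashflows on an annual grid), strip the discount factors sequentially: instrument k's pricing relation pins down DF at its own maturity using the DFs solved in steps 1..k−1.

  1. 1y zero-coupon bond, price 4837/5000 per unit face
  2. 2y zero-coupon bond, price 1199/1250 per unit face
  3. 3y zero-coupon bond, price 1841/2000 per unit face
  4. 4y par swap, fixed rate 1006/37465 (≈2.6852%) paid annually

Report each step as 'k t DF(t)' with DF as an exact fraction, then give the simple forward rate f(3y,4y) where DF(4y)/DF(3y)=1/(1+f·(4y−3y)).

step 1 [1y] zero: DF = P = 4837/5000 ≈ 0.967400
step 2 [2y] zero: DF = P = 1199/1250 ≈ 0.959200
step 3 [3y] zero: DF = P = 1841/2000 ≈ 0.920500
step 4 [4y] swap r/1=1006/37465: DF=(1 − 1006/37465·(0.967400+0.959200+0.920500))/(1+1006/37465) = 4497/5000 ≈ 0.899400

1 1 4837/5000
2 2 1199/1250
3 3 1841/2000
4 4 4497/5000
f(3y,4y) = ((1841/2000)/(4497/5000) − 1)/(1) = 211/8994 ≈ 2.3460%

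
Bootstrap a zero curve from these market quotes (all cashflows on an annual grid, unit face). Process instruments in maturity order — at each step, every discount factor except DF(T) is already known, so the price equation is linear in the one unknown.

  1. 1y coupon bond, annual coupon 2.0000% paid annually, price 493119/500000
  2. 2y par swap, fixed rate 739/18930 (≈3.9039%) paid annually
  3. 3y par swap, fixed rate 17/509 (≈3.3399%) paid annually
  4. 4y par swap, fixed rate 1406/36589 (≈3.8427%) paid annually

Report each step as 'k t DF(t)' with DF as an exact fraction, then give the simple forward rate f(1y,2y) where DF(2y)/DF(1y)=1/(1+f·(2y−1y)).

1 1 9669/10000
2 2 9261/10000
3 3 1813/2000
4 4 4297/5000
f(1y,2y) = ((9669/10000)/(9261/10000) − 1)/(1) = 136/3087 ≈ 4.4056%

step 1 [1y] bond c/1=1/50: DF=(493119/500000 − 1/50·(0))/(1+1/50) = 9669/10000 ≈ 0.966900
step 2 [2y] swap r/1=739/18930: DF=(1 − 739/18930·(0.966900))/(1+739/18930) = 9261/10000 ≈ 0.926100
step 3 [3y] swap r/1=17/509: DF=(1 − 17/509·(0.966900+0.926100))/(1+17/509) = 1813/2000 ≈ 0.906500
step 4 [4y] swap r/1=1406/36589: DF=(1 − 1406/36589·(0.966900+0.926100+0.906500))/(1+1406/36589) = 4297/5000 ≈ 0.859400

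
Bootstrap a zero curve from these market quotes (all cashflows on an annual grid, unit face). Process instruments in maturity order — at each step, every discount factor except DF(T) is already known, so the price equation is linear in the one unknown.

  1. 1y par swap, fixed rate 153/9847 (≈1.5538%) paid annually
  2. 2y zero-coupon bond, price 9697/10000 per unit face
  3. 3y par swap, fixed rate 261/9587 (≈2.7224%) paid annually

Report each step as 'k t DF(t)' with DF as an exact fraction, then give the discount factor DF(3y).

1 1 9847/10000
2 2 9697/10000
3 3 9217/10000
DF(3y) = 9217/10000 ≈ 0.921700

step 1 [1y] swap r/1=153/9847: DF=(1 − 153/9847·(0))/(1+153/9847) = 9847/10000 ≈ 0.984700
step 2 [2y] zero: DF = P = 9697/10000 ≈ 0.969700
step 3 [3y] swap r/1=261/9587: DF=(1 − 261/9587·(0.984700+0.969700))/(1+261/9587) = 9217/10000 ≈ 0.921700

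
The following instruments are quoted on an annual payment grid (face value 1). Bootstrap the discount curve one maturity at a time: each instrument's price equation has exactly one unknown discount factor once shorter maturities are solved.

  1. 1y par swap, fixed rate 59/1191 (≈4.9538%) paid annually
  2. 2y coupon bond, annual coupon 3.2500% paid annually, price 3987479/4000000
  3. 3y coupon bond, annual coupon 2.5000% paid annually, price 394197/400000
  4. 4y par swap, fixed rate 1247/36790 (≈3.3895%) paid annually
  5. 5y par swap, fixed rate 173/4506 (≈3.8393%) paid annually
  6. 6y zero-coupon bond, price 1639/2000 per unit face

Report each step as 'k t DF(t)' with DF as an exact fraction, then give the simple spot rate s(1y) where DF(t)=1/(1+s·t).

step 1 [1y] swap r/1=59/1191: DF=(1 − 59/1191·(0))/(1+59/1191) = 1191/1250 ≈ 0.952800
step 2 [2y] bond c/1=13/400: DF=(3987479/4000000 − 13/400·(0.952800))/(1+13/400) = 1871/2000 ≈ 0.935500
step 3 [3y] bond c/1=1/40: DF=(394197/400000 − 1/40·(0.952800+0.935500))/(1+1/40) = 4577/5000 ≈ 0.915400
step 4 [4y] swap r/1=1247/36790: DF=(1 − 1247/36790·(0.952800+0.935500+0.915400))/(1+1247/36790) = 8753/10000 ≈ 0.875300
step 5 [5y] swap r/1=173/4506: DF=(1 − 173/4506·(0.952800+0.935500+0.915400+0.875300))/(1+173/4506) = 827/1000 ≈ 0.827000
step 6 [6y] zero: DF = P = 1639/2000 ≈ 0.819500

1 1 1191/1250
2 2 1871/2000
3 3 4577/5000
4 4 8753/10000
5 5 827/1000
6 6 1639/2000
s(1y) = (1/(1191/1250) − 1)/(1) = 59/1191 ≈ 4.9538%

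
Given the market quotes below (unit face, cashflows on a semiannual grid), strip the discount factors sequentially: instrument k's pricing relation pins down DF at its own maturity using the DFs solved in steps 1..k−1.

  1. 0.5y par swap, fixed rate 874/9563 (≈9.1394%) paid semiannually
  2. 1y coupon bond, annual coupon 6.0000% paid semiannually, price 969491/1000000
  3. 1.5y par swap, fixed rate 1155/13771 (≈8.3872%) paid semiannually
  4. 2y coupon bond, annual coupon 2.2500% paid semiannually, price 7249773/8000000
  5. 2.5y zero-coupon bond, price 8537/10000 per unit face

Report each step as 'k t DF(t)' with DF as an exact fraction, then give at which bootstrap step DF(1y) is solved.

1 1/2 9563/10000
2 1 4567/5000
3 3/2 1769/2000
4 2 1731/2000
5 5/2 8537/10000
DF(1y) is solved at step 2

step 1 [0.5y] swap r/2=437/9563: DF=(1 − 437/9563·(0))/(1+437/9563) = 9563/10000 ≈ 0.956300
step 2 [1y] bond c/2=3/100: DF=(969491/1000000 − 3/100·(0.956300))/(1+3/100) = 4567/5000 ≈ 0.913400
step 3 [1.5y] swap r/2=1155/27542: DF=(1 − 1155/27542·(0.956300+0.913400))/(1+1155/27542) = 1769/2000 ≈ 0.884500
step 4 [2y] bond c/2=9/800: DF=(7249773/8000000 − 9/800·(0.956300+0.913400+0.884500))/(1+9/800) = 1731/2000 ≈ 0.865500
step 5 [2.5y] zero: DF = P = 8537/10000 ≈ 0.853700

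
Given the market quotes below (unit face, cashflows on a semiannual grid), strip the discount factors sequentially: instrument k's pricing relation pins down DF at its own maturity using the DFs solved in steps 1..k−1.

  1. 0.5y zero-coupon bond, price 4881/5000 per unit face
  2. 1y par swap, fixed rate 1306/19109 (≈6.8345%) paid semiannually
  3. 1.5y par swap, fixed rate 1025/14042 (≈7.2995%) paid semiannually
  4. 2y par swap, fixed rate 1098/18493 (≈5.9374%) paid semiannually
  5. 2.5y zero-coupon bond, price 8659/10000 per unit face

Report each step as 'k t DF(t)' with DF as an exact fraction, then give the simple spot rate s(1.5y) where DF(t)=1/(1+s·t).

1 1/2 4881/5000
2 1 9347/10000
3 3/2 359/400
4 2 4451/5000
5 5/2 8659/10000
s(1.5y) = (1/(359/400) − 1)/(3/2) = 82/1077 ≈ 7.6137%

step 1 [0.5y] zero: DF = P = 4881/5000 ≈ 0.976200
step 2 [1y] swap r/2=653/19109: DF=(1 − 653/19109·(0.976200))/(1+653/19109) = 9347/10000 ≈ 0.934700
step 3 [1.5y] swap r/2=1025/28084: DF=(1 − 1025/28084·(0.976200+0.934700))/(1+1025/28084) = 359/400 ≈ 0.897500
step 4 [2y] swap r/2=549/18493: DF=(1 − 549/18493·(0.976200+0.934700+0.897500))/(1+549/18493) = 4451/5000 ≈ 0.890200
step 5 [2.5y] zero: DF = P = 8659/10000 ≈ 0.865900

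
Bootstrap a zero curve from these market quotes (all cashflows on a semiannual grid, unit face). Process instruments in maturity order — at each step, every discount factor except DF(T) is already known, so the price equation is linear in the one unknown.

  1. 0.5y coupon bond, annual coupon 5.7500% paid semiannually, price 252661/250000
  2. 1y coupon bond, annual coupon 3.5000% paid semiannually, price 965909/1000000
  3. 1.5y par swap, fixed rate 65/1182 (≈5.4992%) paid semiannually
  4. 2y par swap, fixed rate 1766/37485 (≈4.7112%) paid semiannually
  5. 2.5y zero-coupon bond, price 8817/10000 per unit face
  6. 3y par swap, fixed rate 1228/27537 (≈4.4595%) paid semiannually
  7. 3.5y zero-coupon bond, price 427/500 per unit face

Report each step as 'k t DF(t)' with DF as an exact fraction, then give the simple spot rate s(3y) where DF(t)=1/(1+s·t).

step 1 [0.5y] bond c/2=23/800: DF=(252661/250000 − 23/800·(0))/(1+23/800) = 614/625 ≈ 0.982400
step 2 [1y] bond c/2=7/400: DF=(965909/1000000 − 7/400·(0.982400))/(1+7/400) = 2331/2500 ≈ 0.932400
step 3 [1.5y] swap r/2=65/2364: DF=(1 − 65/2364·(0.982400+0.932400))/(1+65/2364) = 461/500 ≈ 0.922000
step 4 [2y] swap r/2=883/37485: DF=(1 − 883/37485·(0.982400+0.932400+0.922000))/(1+883/37485) = 9117/10000 ≈ 0.911700
step 5 [2.5y] zero: DF = P = 8817/10000 ≈ 0.881700
step 6 [3y] swap r/2=614/27537: DF=(1 − 614/27537·(0.982400+0.932400+0.922000+0.911700+0.881700))/(1+614/27537) = 2193/2500 ≈ 0.877200
step 7 [3.5y] zero: DF = P = 427/500 ≈ 0.854000

1 1/2 614/625
2 1 2331/2500
3 3/2 461/500
4 2 9117/10000
5 5/2 8817/10000
6 3 2193/2500
7 7/2 427/500
s(3y) = (1/(2193/2500) − 1)/(3) = 307/6579 ≈ 4.6664%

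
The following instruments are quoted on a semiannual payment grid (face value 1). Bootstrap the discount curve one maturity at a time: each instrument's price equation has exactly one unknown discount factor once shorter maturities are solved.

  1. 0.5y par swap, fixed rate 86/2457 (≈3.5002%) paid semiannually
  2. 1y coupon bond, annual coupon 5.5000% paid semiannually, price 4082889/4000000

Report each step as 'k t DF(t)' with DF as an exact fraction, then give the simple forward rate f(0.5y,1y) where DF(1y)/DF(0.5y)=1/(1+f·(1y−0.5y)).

1 1/2 2457/2500
2 1 9671/10000
f(0.5y,1y) = ((2457/2500)/(9671/10000) − 1)/(1/2) = 314/9671 ≈ 3.2468%

step 1 [0.5y] swap r/2=43/2457: DF=(1 − 43/2457·(0))/(1+43/2457) = 2457/2500 ≈ 0.982800
step 2 [1y] bond c/2=11/400: DF=(4082889/4000000 − 11/400·(0.982800))/(1+11/400) = 9671/10000 ≈ 0.967100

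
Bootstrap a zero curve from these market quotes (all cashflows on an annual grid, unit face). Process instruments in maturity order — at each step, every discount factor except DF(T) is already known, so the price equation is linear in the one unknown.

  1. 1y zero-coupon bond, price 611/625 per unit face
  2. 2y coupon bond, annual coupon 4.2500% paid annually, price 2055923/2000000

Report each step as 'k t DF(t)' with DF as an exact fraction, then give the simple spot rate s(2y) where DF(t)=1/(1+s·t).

1 1 611/625
2 2 4731/5000
s(2y) = (1/(4731/5000) − 1)/(2) = 269/9462 ≈ 2.8430%

step 1 [1y] zero: DF = P = 611/625 ≈ 0.977600
step 2 [2y] bond c/1=17/400: DF=(2055923/2000000 − 17/400·(0.977600))/(1+17/400) = 4731/5000 ≈ 0.946200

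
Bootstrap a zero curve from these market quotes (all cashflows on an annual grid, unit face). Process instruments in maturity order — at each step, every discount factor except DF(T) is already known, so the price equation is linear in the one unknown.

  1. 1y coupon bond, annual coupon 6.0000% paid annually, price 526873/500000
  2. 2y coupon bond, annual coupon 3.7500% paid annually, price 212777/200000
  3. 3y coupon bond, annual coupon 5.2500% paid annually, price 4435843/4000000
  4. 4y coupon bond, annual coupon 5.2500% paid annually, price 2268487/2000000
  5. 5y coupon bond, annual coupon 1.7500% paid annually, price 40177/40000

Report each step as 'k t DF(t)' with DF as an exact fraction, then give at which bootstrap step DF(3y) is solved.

1 1 9941/10000
2 2 1979/2000
3 3 9547/10000
4 4 9311/10000
5 5 4603/5000
DF(3y) is solved at step 3

step 1 [1y] bond c/1=3/50: DF=(526873/500000 − 3/50·(0))/(1+3/50) = 9941/10000 ≈ 0.994100
step 2 [2y] bond c/1=3/80: DF=(212777/200000 − 3/80·(0.994100))/(1+3/80) = 1979/2000 ≈ 0.989500
step 3 [3y] bond c/1=21/400: DF=(4435843/4000000 − 21/400·(0.994100+0.989500))/(1+21/400) = 9547/10000 ≈ 0.954700
step 4 [4y] bond c/1=21/400: DF=(2268487/2000000 − 21/400·(0.994100+0.989500+0.954700))/(1+21/400) = 9311/10000 ≈ 0.931100
step 5 [5y] bond c/1=7/400: DF=(40177/40000 − 7/400·(0.994100+0.989500+0.954700+0.931100))/(1+7/400) = 4603/5000 ≈ 0.920600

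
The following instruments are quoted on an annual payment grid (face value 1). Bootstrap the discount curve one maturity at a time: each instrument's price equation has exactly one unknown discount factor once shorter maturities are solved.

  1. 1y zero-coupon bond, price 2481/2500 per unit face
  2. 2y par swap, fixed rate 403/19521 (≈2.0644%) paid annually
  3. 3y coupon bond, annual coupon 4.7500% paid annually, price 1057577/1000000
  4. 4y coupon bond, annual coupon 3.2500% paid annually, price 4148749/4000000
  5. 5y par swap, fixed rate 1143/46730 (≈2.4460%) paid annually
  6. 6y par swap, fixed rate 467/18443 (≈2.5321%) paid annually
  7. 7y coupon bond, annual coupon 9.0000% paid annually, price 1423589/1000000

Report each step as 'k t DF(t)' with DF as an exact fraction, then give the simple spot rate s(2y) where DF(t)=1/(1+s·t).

1 1 2481/2500
2 2 9597/10000
3 3 9211/10000
4 4 9141/10000
5 5 8857/10000
6 6 8599/10000
7 7 2123/2500
s(2y) = (1/(9597/10000) − 1)/(2) = 403/19194 ≈ 2.0996%

step 1 [1y] zero: DF = P = 2481/2500 ≈ 0.992400
step 2 [2y] swap r/1=403/19521: DF=(1 − 403/19521·(0.992400))/(1+403/19521) = 9597/10000 ≈ 0.959700
step 3 [3y] bond c/1=19/400: DF=(1057577/1000000 − 19/400·(0.992400+0.959700))/(1+19/400) = 9211/10000 ≈ 0.921100
step 4 [4y] bond c/1=13/400: DF=(4148749/4000000 − 13/400·(0.992400+0.959700+0.921100))/(1+13/400) = 9141/10000 ≈ 0.914100
step 5 [5y] swap r/1=1143/46730: DF=(1 − 1143/46730·(0.992400+0.959700+0.921100+0.914100))/(1+1143/46730) = 8857/10000 ≈ 0.885700
step 6 [6y] swap r/1=467/18443: DF=(1 − 467/18443·(0.992400+0.959700+0.921100+0.914100+0.885700))/(1+467/18443) = 8599/10000 ≈ 0.859900
step 7 [7y] bond c/1=9/100: DF=(1423589/1000000 − 9/100·(0.992400+0.959700+0.921100+0.914100+0.885700+0.859900))/(1+9/100) = 2123/2500 ≈ 0.849200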